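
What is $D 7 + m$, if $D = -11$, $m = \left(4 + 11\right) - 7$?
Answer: $-69$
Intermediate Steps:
$m = 8$ ($m = 15 - 7 = 8$)
$D 7 + m = \left(-11\right) 7 + 8 = -77 + 8 = -69$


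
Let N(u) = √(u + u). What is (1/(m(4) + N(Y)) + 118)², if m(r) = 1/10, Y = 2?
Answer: 6190144/441 ≈ 14037.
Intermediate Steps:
m(r) = ⅒
N(u) = √2*√u (N(u) = √(2*u) = √2*√u)
(1/(m(4) + N(Y)) + 118)² = (1/(⅒ + √2*√2) + 118)² = (1/(⅒ + 2) + 118)² = (1/(21/10) + 118)² = (10/21 + 118)² = (2488/21)² = 6190144/441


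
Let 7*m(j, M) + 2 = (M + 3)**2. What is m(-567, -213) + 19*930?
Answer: 167788/7 ≈ 23970.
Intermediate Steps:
m(j, M) = -2/7 + (3 + M)**2/7 (m(j, M) = -2/7 + (M + 3)**2/7 = -2/7 + (3 + M)**2/7)
m(-567, -213) + 19*930 = (-2/7 + (3 - 213)**2/7) + 19*930 = (-2/7 + (1/7)*(-210)**2) + 17670 = (-2/7 + (1/7)*44100) + 17670 = (-2/7 + 6300) + 17670 = 44098/7 + 17670 = 167788/7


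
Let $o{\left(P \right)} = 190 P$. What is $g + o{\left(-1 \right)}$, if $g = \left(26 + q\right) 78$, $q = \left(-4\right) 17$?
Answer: $-3466$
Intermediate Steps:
$q = -68$
$g = -3276$ ($g = \left(26 - 68\right) 78 = \left(-42\right) 78 = -3276$)
$g + o{\left(-1 \right)} = -3276 + 190 \left(-1\right) = -3276 - 190 = -3466$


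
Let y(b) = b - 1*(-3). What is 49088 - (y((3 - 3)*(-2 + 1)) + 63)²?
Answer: 44732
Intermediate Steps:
y(b) = 3 + b (y(b) = b + 3 = 3 + b)
49088 - (y((3 - 3)*(-2 + 1)) + 63)² = 49088 - ((3 + (3 - 3)*(-2 + 1)) + 63)² = 49088 - ((3 + 0*(-1)) + 63)² = 49088 - ((3 + 0) + 63)² = 49088 - (3 + 63)² = 49088 - 1*66² = 49088 - 1*4356 = 49088 - 4356 = 44732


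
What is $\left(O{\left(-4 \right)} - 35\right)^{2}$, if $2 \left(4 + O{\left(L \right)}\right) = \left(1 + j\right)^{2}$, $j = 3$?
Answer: $961$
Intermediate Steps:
$O{\left(L \right)} = 4$ ($O{\left(L \right)} = -4 + \frac{\left(1 + 3\right)^{2}}{2} = -4 + \frac{4^{2}}{2} = -4 + \frac{1}{2} \cdot 16 = -4 + 8 = 4$)
$\left(O{\left(-4 \right)} - 35\right)^{2} = \left(4 - 35\right)^{2} = \left(-31\right)^{2} = 961$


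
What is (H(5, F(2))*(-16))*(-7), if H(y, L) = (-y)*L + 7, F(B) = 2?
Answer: -336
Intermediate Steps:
H(y, L) = 7 - L*y (H(y, L) = -L*y + 7 = 7 - L*y)
(H(5, F(2))*(-16))*(-7) = ((7 - 1*2*5)*(-16))*(-7) = ((7 - 10)*(-16))*(-7) = -3*(-16)*(-7) = 48*(-7) = -336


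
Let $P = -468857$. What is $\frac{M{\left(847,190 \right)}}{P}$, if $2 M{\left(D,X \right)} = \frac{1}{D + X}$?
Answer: $- \frac{1}{972409418} \approx -1.0284 \cdot 10^{-9}$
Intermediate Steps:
$M{\left(D,X \right)} = \frac{1}{2 \left(D + X\right)}$
$\frac{M{\left(847,190 \right)}}{P} = \frac{\frac{1}{2} \frac{1}{847 + 190}}{-468857} = \frac{1}{2 \cdot 1037} \left(- \frac{1}{468857}\right) = \frac{1}{2} \cdot \frac{1}{1037} \left(- \frac{1}{468857}\right) = \frac{1}{2074} \left(- \frac{1}{468857}\right) = - \frac{1}{972409418}$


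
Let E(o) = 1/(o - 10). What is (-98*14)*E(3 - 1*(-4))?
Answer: 1372/3 ≈ 457.33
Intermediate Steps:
E(o) = 1/(-10 + o)
(-98*14)*E(3 - 1*(-4)) = (-98*14)/(-10 + (3 - 1*(-4))) = -1372/(-10 + (3 + 4)) = -1372/(-10 + 7) = -1372/(-3) = -1372*(-⅓) = 1372/3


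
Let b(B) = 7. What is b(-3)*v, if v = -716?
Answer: -5012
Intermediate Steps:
b(-3)*v = 7*(-716) = -5012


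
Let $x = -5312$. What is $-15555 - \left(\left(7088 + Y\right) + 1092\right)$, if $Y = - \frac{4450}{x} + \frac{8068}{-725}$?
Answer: $- \frac{45684300517}{1925600} \approx -23725.0$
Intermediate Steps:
$Y = - \frac{19815483}{1925600}$ ($Y = - \frac{4450}{-5312} + \frac{8068}{-725} = \left(-4450\right) \left(- \frac{1}{5312}\right) + 8068 \left(- \frac{1}{725}\right) = \frac{2225}{2656} - \frac{8068}{725} = - \frac{19815483}{1925600} \approx -10.291$)
$-15555 - \left(\left(7088 + Y\right) + 1092\right) = -15555 - \left(\left(7088 - \frac{19815483}{1925600}\right) + 1092\right) = -15555 - \left(\frac{13628837317}{1925600} + 1092\right) = -15555 - \frac{15731592517}{1925600} = - \frac{45684300517}{1925600}$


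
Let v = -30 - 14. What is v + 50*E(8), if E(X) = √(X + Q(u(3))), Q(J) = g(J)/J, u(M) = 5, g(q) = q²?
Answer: -44 + 50*√13 ≈ 136.28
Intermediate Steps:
Q(J) = J (Q(J) = J²/J = J)
E(X) = √(5 + X) (E(X) = √(X + 5) = √(5 + X))
v = -44
v + 50*E(8) = -44 + 50*√(5 + 8) = -44 + 50*√13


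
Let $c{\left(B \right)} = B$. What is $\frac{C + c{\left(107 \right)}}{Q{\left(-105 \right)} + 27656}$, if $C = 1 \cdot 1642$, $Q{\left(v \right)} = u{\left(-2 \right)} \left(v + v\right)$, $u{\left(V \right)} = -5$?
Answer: $\frac{1749}{28706} \approx 0.060928$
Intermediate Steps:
$Q{\left(v \right)} = - 10 v$ ($Q{\left(v \right)} = - 5 \left(v + v\right) = - 5 \cdot 2 v = - 10 v$)
$C = 1642$
$\frac{C + c{\left(107 \right)}}{Q{\left(-105 \right)} + 27656} = \frac{1642 + 107}{\left(-10\right) \left(-105\right) + 27656} = \frac{1749}{1050 + 27656} = \frac{1749}{28706}$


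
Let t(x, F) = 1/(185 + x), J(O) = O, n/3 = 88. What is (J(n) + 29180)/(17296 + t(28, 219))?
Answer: 6271572/3684049 ≈ 1.7024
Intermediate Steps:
n = 264 (n = 3*88 = 264)
(J(n) + 29180)/(17296 + t(28, 219)) = (264 + 29180)/(17296 + 1/(185 + 28)) = 29444/(17296 + 1/213) = 29444/(3684049/213) = 29444*(213/3684049) = 6271572/3684049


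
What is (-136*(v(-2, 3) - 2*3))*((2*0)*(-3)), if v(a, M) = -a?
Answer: 0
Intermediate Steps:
(-136*(v(-2, 3) - 2*3))*((2*0)*(-3)) = (-136*(-1*(-2) - 2*3))*((2*0)*(-3)) = (-136*(2 - 6))*(0*(-3)) = -136*(-4)*0 = 544*0 = 0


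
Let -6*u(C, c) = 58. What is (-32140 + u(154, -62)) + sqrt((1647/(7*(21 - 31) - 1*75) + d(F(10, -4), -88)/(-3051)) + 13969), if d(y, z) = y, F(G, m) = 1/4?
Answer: -96449/3 + sqrt(1214087351710485)/294930 ≈ -32032.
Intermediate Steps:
F(G, m) = 1/4
u(C, c) = -29/3 (u(C, c) = -1/6*58 = -29/3)
(-32140 + u(154, -62)) + sqrt((1647/(7*(21 - 31) - 1*75) + d(F(10, -4), -88)/(-3051)) + 13969) = (-32140 - 29/3) + sqrt((1647/(7*(21 - 31) - 1*75) + (1/4)/(-3051)) + 13969) = -96449/3 + sqrt((1647/(7*(-10) - 75) + (1/4)*(-1/3051)) + 13969) = -96449/3 + sqrt((1647/(-70 - 75) - 1/12204) + 13969) = -96449/3 + sqrt((1647/(-145) - 1/12204) + 13969) = -96449/3 + sqrt((1647*(-1/145) - 1/12204) + 13969) = -96449/3 + sqrt((-1647/145 - 1/12204) + 13969) = -96449/3 + sqrt(-20100133/1769580 + 13969) = -96449/3 + sqrt(24699162887/1769580) = -96449/3 + sqrt(1214087351710485)/294930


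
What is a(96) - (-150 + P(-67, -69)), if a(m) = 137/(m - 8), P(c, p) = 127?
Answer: 2161/88 ≈ 24.557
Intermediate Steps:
a(m) = 137/(-8 + m)
a(96) - (-150 + P(-67, -69)) = 137/(-8 + 96) - (-150 + 127) = 137/88 - 1*(-23) = 137*(1/88) + 23 = 137/88 + 23 = 2161/88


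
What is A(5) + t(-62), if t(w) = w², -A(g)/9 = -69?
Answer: 4465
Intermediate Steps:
A(g) = 621 (A(g) = -9*(-69) = 621)
A(5) + t(-62) = 621 + (-62)² = 621 + 3844 = 4465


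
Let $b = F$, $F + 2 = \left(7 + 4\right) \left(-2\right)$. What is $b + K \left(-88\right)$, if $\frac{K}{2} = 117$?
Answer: $-20616$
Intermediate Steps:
$K = 234$ ($K = 2 \cdot 117 = 234$)
$F = -24$ ($F = -2 + \left(7 + 4\right) \left(-2\right) = -2 + 11 \left(-2\right) = -2 - 22 = -24$)
$b = -24$
$b + K \left(-88\right) = -24 + 234 \left(-88\right) = -24 - 20592 = -20616$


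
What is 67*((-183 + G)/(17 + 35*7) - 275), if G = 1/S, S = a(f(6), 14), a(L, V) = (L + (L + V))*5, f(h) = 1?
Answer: -387168813/20960 ≈ -18472.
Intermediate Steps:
a(L, V) = 5*V + 10*L (a(L, V) = (V + 2*L)*5 = 5*V + 10*L)
S = 80 (S = 5*14 + 10*1 = 70 + 10 = 80)
G = 1/80 ≈ 0.012500
67*((-183 + G)/(17 + 35*7) - 275) = 67*((-183 + 1/80)/(17 + 35*7) - 275) = 67*(-14639/(80*(17 + 245)) - 275) = 67*(-14639/80/262 - 275) = 67*(-14639/80*1/262 - 275) = 67*(-14639/20960 - 275) = 67*(-5778639/20960) = -387168813/20960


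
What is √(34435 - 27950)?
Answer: √6485 ≈ 80.530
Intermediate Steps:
√(34435 - 27950) = √6485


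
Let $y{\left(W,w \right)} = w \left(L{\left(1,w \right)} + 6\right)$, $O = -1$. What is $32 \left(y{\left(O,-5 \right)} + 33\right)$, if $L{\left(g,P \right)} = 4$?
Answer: $-544$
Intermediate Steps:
$y{\left(W,w \right)} = 10 w$ ($y{\left(W,w \right)} = w \left(4 + 6\right) = w 10 = 10 w$)
$32 \left(y{\left(O,-5 \right)} + 33\right) = 32 \left(10 \left(-5\right) + 33\right) = 32 \left(-50 + 33\right) = 32 \left(-17\right) = -544$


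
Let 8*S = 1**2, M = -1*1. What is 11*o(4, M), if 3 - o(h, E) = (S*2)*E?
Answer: 143/4 ≈ 35.750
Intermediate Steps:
M = -1
S = 1/8 (S = (1/8)*1**2 = (1/8)*1 = 1/8 ≈ 0.12500)
o(h, E) = 3 - E/4 (o(h, E) = 3 - (1/8)*2*E = 3 - E/4)
11*o(4, M) = 11*(3 - 1/4*(-1)) = 11*(3 + 1/4) = 11*(13/4) = 143/4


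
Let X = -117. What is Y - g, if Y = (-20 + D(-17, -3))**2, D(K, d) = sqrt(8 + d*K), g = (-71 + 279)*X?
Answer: 24795 - 40*sqrt(59) ≈ 24488.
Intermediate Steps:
g = -24336 (g = (-71 + 279)*(-117) = 208*(-117) = -24336)
D(K, d) = sqrt(8 + K*d)
Y = (-20 + sqrt(59))**2 (Y = (-20 + sqrt(8 - 17*(-3)))**2 = (-20 + sqrt(8 + 51))**2 = (-20 + sqrt(59))**2 ≈ 151.75)
Y - g = (20 - sqrt(59))**2 - 1*(-24336) = (20 - sqrt(59))**2 + 24336 = 24336 + (20 - sqrt(59))**2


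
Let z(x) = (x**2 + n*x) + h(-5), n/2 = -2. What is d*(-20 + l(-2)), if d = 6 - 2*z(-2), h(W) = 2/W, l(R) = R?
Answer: 1892/5 ≈ 378.40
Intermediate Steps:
n = -4 (n = 2*(-2) = -4)
z(x) = -2/5 + x**2 - 4*x (z(x) = (x**2 - 4*x) + 2/(-5) = (x**2 - 4*x) + 2*(-1/5) = (x**2 - 4*x) - 2/5 = -2/5 + x**2 - 4*x)
d = -86/5 (d = 6 - 2*(-2/5 + (-2)**2 - 4*(-2)) = 6 - 2*(-2/5 + 4 + 8) = 6 - 2*58/5 = 6 - 116/5 = -86/5 ≈ -17.200)
d*(-20 + l(-2)) = -86*(-20 - 2)/5 = -86/5*(-22) = 1892/5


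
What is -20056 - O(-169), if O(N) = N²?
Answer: -48617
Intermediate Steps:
-20056 - O(-169) = -20056 - 1*(-169)² = -20056 - 1*28561 = -20056 - 28561 = -48617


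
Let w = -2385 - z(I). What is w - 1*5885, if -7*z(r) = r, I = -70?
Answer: -8280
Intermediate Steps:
z(r) = -r/7
w = -2395 (w = -2385 - (-1)*(-70)/7 = -2385 - 1*10 = -2385 - 10 = -2395)
w - 1*5885 = -2395 - 1*5885 = -2395 - 5885 = -8280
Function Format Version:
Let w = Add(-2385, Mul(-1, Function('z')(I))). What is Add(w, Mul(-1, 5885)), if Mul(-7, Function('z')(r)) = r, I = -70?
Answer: -8280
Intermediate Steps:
Function('z')(r) = Mul(Rational(-1, 7), r)
w = -2395 (w = Add(-2385, Mul(-1, Mul(Rational(-1, 7), -70))) = Add(-2385, Mul(-1, 10)) = Add(-2385, -10) = -2395)
Add(w, Mul(-1, 5885)) = Add(-2395, Mul(-1, 5885)) = Add(-2395, -5885) = -8280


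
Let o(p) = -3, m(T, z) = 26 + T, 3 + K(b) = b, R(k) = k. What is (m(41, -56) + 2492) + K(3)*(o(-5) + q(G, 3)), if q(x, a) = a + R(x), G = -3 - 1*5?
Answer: 2559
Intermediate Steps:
K(b) = -3 + b
G = -8 (G = -3 - 5 = -8)
q(x, a) = a + x
(m(41, -56) + 2492) + K(3)*(o(-5) + q(G, 3)) = ((26 + 41) + 2492) + (-3 + 3)*(-3 + (3 - 8)) = (67 + 2492) + 0*(-3 - 5) = 2559 + 0*(-8) = 2559 + 0 = 2559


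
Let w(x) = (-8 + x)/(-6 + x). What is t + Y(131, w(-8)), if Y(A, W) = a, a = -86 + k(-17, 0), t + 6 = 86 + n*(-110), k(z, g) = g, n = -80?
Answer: 8794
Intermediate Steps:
w(x) = (-8 + x)/(-6 + x)
t = 8880 (t = -6 + (86 - 80*(-110)) = -6 + (86 + 8800) = -6 + 8886 = 8880)
a = -86 (a = -86 + 0 = -86)
Y(A, W) = -86
t + Y(131, w(-8)) = 8880 - 86 = 8794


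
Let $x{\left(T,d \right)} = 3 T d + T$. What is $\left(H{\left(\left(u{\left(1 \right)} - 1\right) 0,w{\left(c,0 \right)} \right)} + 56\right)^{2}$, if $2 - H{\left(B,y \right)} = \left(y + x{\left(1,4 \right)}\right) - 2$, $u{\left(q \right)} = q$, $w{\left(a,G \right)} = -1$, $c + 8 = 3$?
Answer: $2304$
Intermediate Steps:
$c = -5$ ($c = -8 + 3 = -5$)
$x{\left(T,d \right)} = T + 3 T d$ ($x{\left(T,d \right)} = 3 T d + T = T + 3 T d$)
$H{\left(B,y \right)} = -9 - y$ ($H{\left(B,y \right)} = 2 - \left(\left(y + 1 \left(1 + 3 \cdot 4\right)\right) - 2\right) = 2 - \left(\left(y + 1 \left(1 + 12\right)\right) - 2\right) = 2 - \left(\left(y + 1 \cdot 13\right) - 2\right) = 2 - \left(\left(y + 13\right) - 2\right) = 2 - \left(\left(13 + y\right) - 2\right) = 2 - \left(11 + y\right) = -9 - y$)
$\left(H{\left(\left(u{\left(1 \right)} - 1\right) 0,w{\left(c,0 \right)} \right)} + 56\right)^{2} = \left(\left(-9 - -1\right) + 56\right)^{2} = \left(\left(-9 + 1\right) + 56\right)^{2} = \left(-8 + 56\right)^{2} = 48^{2} = 2304$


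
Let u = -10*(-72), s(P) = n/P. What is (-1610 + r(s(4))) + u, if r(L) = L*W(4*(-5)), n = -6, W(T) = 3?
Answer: -1789/2 ≈ -894.50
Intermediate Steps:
s(P) = -6/P
r(L) = 3*L (r(L) = L*3 = 3*L)
u = 720
(-1610 + r(s(4))) + u = (-1610 + 3*(-6/4)) + 720 = (-1610 + 3*(-6*¼)) + 720 = (-1610 + 3*(-3/2)) + 720 = (-1610 - 9/2) + 720 = -3229/2 + 720 = -1789/2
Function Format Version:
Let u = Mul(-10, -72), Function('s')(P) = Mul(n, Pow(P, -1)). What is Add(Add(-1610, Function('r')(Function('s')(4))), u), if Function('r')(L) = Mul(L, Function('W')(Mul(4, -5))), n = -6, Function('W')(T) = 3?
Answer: Rational(-1789, 2) ≈ -894.50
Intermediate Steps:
Function('s')(P) = Mul(-6, Pow(P, -1))
Function('r')(L) = Mul(3, L) (Function('r')(L) = Mul(L, 3) = Mul(3, L))
u = 720
Add(Add(-1610, Function('r')(Function('s')(4))), u) = Add(Add(-1610, Mul(3, Mul(-6, Pow(4, -1)))), 720) = Add(Add(-1610, Mul(3, Mul(-6, Rational(1, 4)))), 720) = Add(Add(-1610, Mul(3, Rational(-3, 2))), 720) = Add(Add(-1610, Rational(-9, 2)), 720) = Add(Rational(-3229, 2), 720) = Rational(-1789, 2)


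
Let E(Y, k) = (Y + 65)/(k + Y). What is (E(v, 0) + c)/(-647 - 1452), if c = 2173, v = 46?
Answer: -100069/96554 ≈ -1.0364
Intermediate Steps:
E(Y, k) = (65 + Y)/(Y + k)
(E(v, 0) + c)/(-647 - 1452) = ((65 + 46)/(46 + 0) + 2173)/(-647 - 1452) = (111/46 + 2173)/(-2099) = ((1/46)*111 + 2173)*(-1/2099) = (111/46 + 2173)*(-1/2099) = (100069/46)*(-1/2099) = -100069/96554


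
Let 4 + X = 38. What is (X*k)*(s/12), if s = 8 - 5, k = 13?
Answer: 221/2 ≈ 110.50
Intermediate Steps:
X = 34 (X = -4 + 38 = 34)
s = 3
(X*k)*(s/12) = (34*13)*(3/12) = 442*(3*(1/12)) = 442*(¼) = 221/2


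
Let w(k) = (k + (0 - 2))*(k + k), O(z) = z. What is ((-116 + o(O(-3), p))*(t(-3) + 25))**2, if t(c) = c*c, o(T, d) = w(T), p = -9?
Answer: 8549776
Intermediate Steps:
w(k) = 2*k*(-2 + k) (w(k) = (k - 2)*(2*k) = (-2 + k)*(2*k) = 2*k*(-2 + k))
o(T, d) = 2*T*(-2 + T)
t(c) = c**2
((-116 + o(O(-3), p))*(t(-3) + 25))**2 = ((-116 + 2*(-3)*(-2 - 3))*((-3)**2 + 25))**2 = ((-116 + 2*(-3)*(-5))*(9 + 25))**2 = ((-116 + 30)*34)**2 = (-86*34)**2 = (-2924)**2 = 8549776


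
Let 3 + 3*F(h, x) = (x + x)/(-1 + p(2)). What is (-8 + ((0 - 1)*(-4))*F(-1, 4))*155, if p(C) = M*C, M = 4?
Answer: -34100/21 ≈ -1623.8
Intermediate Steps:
p(C) = 4*C
F(h, x) = -1 + 2*x/21 (F(h, x) = -1 + ((x + x)/(-1 + 4*2))/3 = -1 + ((2*x)/(-1 + 8))/3 = -1 + ((2*x)/7)/3 = -1 + ((2*x)*(⅐))/3 = -1 + (2*x/7)/3 = -1 + 2*x/21)
(-8 + ((0 - 1)*(-4))*F(-1, 4))*155 = (-8 + ((0 - 1)*(-4))*(-1 + (2/21)*4))*155 = (-8 + (-1*(-4))*(-1 + 8/21))*155 = (-8 + 4*(-13/21))*155 = (-8 - 52/21)*155 = -220/21*155 = -34100/21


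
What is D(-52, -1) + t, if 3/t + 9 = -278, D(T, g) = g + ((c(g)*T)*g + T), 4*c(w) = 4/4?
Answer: -11483/287 ≈ -40.010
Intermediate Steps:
c(w) = ¼ (c(w) = (4/4)/4 = (4*(¼))/4 = (¼)*1 = ¼)
D(T, g) = T + g + T*g/4 (D(T, g) = g + ((T/4)*g + T) = g + (T*g/4 + T) = g + (T + T*g/4) = T + g + T*g/4)
t = -3/287 (t = 3/(-9 - 278) = 3/(-287) = 3*(-1/287) = -3/287 ≈ -0.010453)
D(-52, -1) + t = (-52 - 1 + (¼)*(-52)*(-1)) - 3/287 = (-52 - 1 + 13) - 3/287 = -40 - 3/287 = -11483/287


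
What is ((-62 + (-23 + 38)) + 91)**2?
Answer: 1936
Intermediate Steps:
((-62 + (-23 + 38)) + 91)**2 = ((-62 + 15) + 91)**2 = (-47 + 91)**2 = 44**2 = 1936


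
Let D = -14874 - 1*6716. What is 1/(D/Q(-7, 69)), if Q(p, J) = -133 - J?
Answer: 101/10795 ≈ 0.0093562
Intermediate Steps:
D = -21590 (D = -14874 - 6716 = -21590)
1/(D/Q(-7, 69)) = 1/(-21590/(-133 - 1*69)) = 1/(-21590/(-133 - 69)) = 1/(-21590/(-202)) = 1/(-21590*(-1/202)) = 1/(10795/101) = 101/10795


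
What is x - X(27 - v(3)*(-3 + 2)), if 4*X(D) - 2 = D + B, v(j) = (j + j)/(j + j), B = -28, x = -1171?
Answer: -2343/2 ≈ -1171.5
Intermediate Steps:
v(j) = 1 (v(j) = (2*j)/((2*j)) = (2*j)*(1/(2*j)) = 1)
X(D) = -13/2 + D/4 (X(D) = 1/2 + (D - 28)/4 = 1/2 + (-28 + D)/4 = 1/2 + (-7 + D/4) = -13/2 + D/4)
x - X(27 - v(3)*(-3 + 2)) = -1171 - (-13/2 + (27 - (-3 + 2))/4) = -1171 - (-13/2 + (27 - (-1))/4) = -1171 - (-13/2 + (27 - 1*(-1))/4) = -1171 - (-13/2 + (27 + 1)/4) = -1171 - (-13/2 + (1/4)*28) = -1171 - (-13/2 + 7) = -1171 - 1*1/2 = -1171 - 1/2 = -2343/2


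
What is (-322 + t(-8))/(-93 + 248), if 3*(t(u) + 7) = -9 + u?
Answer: -1004/465 ≈ -2.1591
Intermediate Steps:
t(u) = -10 + u/3 (t(u) = -7 + (-9 + u)/3 = -7 + (-3 + u/3) = -10 + u/3)
(-322 + t(-8))/(-93 + 248) = (-322 + (-10 + (1/3)*(-8)))/(-93 + 248) = (-322 + (-10 - 8/3))/155 = (-322 - 38/3)*(1/155) = -1004/3*1/155 = -1004/465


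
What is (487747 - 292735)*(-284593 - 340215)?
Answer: -121845057696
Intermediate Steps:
(487747 - 292735)*(-284593 - 340215) = 195012*(-624808) = -121845057696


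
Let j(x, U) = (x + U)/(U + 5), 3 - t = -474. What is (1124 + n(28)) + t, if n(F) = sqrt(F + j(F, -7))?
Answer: 1601 + sqrt(70)/2 ≈ 1605.2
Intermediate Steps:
t = 477 (t = 3 - 1*(-474) = 3 + 474 = 477)
j(x, U) = (U + x)/(5 + U)
n(F) = sqrt(7/2 + F/2) (n(F) = sqrt(F + (-7 + F)/(5 - 7)) = sqrt(F + (-7 + F)/(-2)) = sqrt(F - (-7 + F)/2) = sqrt(F + (7/2 - F/2)) = sqrt(7/2 + F/2))
(1124 + n(28)) + t = (1124 + sqrt(14 + 2*28)/2) + 477 = (1124 + sqrt(14 + 56)/2) + 477 = (1124 + sqrt(70)/2) + 477 = 1601 + sqrt(70)/2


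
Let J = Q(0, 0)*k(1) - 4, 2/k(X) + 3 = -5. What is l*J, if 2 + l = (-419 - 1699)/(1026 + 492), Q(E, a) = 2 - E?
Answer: 7731/506 ≈ 15.279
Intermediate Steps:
k(X) = -1/4 (k(X) = 2/(-3 - 5) = 2/(-8) = 2*(-1/8) = -1/4)
J = -9/2 (J = (2 - 1*0)*(-1/4) - 4 = (2 + 0)*(-1/4) - 4 = 2*(-1/4) - 4 = -1/2 - 4 = -9/2 ≈ -4.5000)
l = -859/253 (l = -2 + (-419 - 1699)/(1026 + 492) = -2 - 2118/1518 = -2 - 2118*1/1518 = -2 - 353/253 = -859/253 ≈ -3.3953)
l*J = -859/253*(-9/2) = 7731/506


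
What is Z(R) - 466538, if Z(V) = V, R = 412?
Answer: -466126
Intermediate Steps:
Z(R) - 466538 = 412 - 466538 = -466126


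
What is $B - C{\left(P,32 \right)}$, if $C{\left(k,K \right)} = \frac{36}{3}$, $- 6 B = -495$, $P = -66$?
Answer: $\frac{141}{2} \approx 70.5$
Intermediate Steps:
$B = \frac{165}{2}$ ($B = \left(- \frac{1}{6}\right) \left(-495\right) = \frac{165}{2} \approx 82.5$)
$C{\left(k,K \right)} = 12$ ($C{\left(k,K \right)} = 36 \cdot \frac{1}{3} = 12$)
$B - C{\left(P,32 \right)} = \frac{165}{2} - 12 = \frac{141}{2}$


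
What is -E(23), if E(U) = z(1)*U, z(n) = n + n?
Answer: -46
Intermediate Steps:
z(n) = 2*n
E(U) = 2*U (E(U) = (2*1)*U = 2*U)
-E(23) = -2*23 = -1*46 = -46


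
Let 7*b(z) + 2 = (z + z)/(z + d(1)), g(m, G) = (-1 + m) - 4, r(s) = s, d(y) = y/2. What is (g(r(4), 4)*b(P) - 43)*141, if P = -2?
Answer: -42535/7 ≈ -6076.4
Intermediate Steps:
d(y) = y/2 (d(y) = y*(1/2) = y/2)
g(m, G) = -5 + m
b(z) = -2/7 + 2*z/(7*(1/2 + z)) (b(z) = -2/7 + ((z + z)/(z + (1/2)*1))/7 = -2/7 + ((2*z)/(z + 1/2))/7 = -2/7 + ((2*z)/(1/2 + z))/7 = -2/7 + (2*z/(1/2 + z))/7 = -2/7 + 2*z/(7*(1/2 + z)))
(g(r(4), 4)*b(P) - 43)*141 = ((-5 + 4)*(-2/(7 + 14*(-2))) - 43)*141 = (-(-2)/(7 - 28) - 43)*141 = (-(-2)/(-21) - 43)*141 = (-(-2)*(-1)/21 - 43)*141 = (-1*2/21 - 43)*141 = (-2/21 - 43)*141 = -905/21*141 = -42535/7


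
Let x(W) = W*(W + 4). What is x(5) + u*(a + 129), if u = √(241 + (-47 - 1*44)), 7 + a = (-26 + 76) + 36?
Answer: 45 + 1040*√6 ≈ 2592.5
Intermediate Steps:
a = 79 (a = -7 + ((-26 + 76) + 36) = -7 + (50 + 36) = -7 + 86 = 79)
x(W) = W*(4 + W)
u = 5*√6 (u = √(241 + (-47 - 44)) = √(241 - 91) = √150 = 5*√6 ≈ 12.247)
x(5) + u*(a + 129) = 5*(4 + 5) + (5*√6)*(79 + 129) = 5*9 + (5*√6)*208 = 45 + 1040*√6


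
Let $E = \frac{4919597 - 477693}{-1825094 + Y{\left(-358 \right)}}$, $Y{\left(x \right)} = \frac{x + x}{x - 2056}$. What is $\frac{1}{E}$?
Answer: $- \frac{550722025}{1340344532} \approx -0.41088$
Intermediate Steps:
$Y{\left(x \right)} = \frac{2 x}{-2056 + x}$
$E = - \frac{1340344532}{550722025}$ ($E = \frac{4919597 - 477693}{-1825094 + 2 \left(-358\right) \frac{1}{-2056 - 358}} = \frac{4441904}{-1825094 + 2 \left(-358\right) \frac{1}{-2414}} = \frac{4441904}{-1825094 + 2 \left(-358\right) \left(- \frac{1}{2414}\right)} = \frac{4441904}{-1825094 + \frac{358}{1207}} = \frac{4441904}{- \frac{2202888100}{1207}} = 4441904 \left(- \frac{1207}{2202888100}\right) = - \frac{1340344532}{550722025} \approx -2.4338$)
$\frac{1}{E} = \frac{1}{- \frac{1340344532}{550722025}} = - \frac{550722025}{1340344532}$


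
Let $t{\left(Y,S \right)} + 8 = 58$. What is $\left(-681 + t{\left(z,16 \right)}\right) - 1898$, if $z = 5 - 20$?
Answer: $-2529$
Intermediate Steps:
$z = -15$ ($z = 5 - 20 = -15$)
$t{\left(Y,S \right)} = 50$ ($t{\left(Y,S \right)} = -8 + 58 = 50$)
$\left(-681 + t{\left(z,16 \right)}\right) - 1898 = \left(-681 + 50\right) - 1898 = -631 - 1898 = -2529$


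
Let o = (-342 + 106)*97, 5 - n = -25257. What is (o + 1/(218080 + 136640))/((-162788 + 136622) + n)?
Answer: 8120250239/320666880 ≈ 25.323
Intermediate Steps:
n = 25262 (n = 5 - 1*(-25257) = 5 + 25257 = 25262)
o = -22892 (o = -236*97 = -22892)
(o + 1/(218080 + 136640))/((-162788 + 136622) + n) = (-22892 + 1/(218080 + 136640))/((-162788 + 136622) + 25262) = (-22892 + 1/354720)/(-26166 + 25262) = (-22892 + 1/354720)/(-904) = -8120250239/354720*(-1/904) = 8120250239/320666880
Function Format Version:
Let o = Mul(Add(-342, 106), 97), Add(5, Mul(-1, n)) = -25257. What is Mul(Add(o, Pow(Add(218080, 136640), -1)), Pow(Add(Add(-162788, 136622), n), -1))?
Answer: Rational(8120250239, 320666880) ≈ 25.323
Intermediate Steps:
n = 25262 (n = Add(5, Mul(-1, -25257)) = Add(5, 25257) = 25262)
o = -22892 (o = Mul(-236, 97) = -22892)
Mul(Add(o, Pow(Add(218080, 136640), -1)), Pow(Add(Add(-162788, 136622), n), -1)) = Mul(Add(-22892, Pow(Add(218080, 136640), -1)), Pow(Add(Add(-162788, 136622), 25262), -1)) = Mul(Add(-22892, Pow(354720, -1)), Pow(Add(-26166, 25262), -1)) = Mul(Add(-22892, Rational(1, 354720)), Pow(-904, -1)) = Mul(Rational(-8120250239, 354720), Rational(-1, 904)) = Rational(8120250239, 320666880)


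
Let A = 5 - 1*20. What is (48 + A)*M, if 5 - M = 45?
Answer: -1320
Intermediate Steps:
M = -40 (M = 5 - 1*45 = 5 - 45 = -40)
A = -15 (A = 5 - 20 = -15)
(48 + A)*M = (48 - 15)*(-40) = 33*(-40) = -1320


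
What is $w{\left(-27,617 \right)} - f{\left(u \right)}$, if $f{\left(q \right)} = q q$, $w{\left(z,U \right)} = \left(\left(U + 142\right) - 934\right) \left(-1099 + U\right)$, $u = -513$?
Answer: $-178819$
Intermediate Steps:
$w{\left(z,U \right)} = \left(-1099 + U\right) \left(-792 + U\right)$ ($w{\left(z,U \right)} = \left(\left(142 + U\right) - 934\right) \left(-1099 + U\right) = \left(-792 + U\right) \left(-1099 + U\right) = \left(-1099 + U\right) \left(-792 + U\right)$)
$f{\left(q \right)} = q^{2}$
$w{\left(-27,617 \right)} - f{\left(u \right)} = \left(870408 + 617^{2} - 1166747\right) - \left(-513\right)^{2} = \left(870408 + 380689 - 1166747\right) - 263169 = 84350 - 263169 = -178819$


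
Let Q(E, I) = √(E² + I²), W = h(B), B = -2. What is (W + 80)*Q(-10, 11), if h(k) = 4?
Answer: 84*√221 ≈ 1248.8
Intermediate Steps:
W = 4
(W + 80)*Q(-10, 11) = (4 + 80)*√((-10)² + 11²) = 84*√(100 + 121) = 84*√221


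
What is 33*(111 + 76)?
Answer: 6171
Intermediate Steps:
33*(111 + 76) = 33*187 = 6171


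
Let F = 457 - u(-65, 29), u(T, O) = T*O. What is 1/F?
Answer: 1/2342 ≈ 0.00042699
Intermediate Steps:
u(T, O) = O*T
F = 2342 (F = 457 - 29*(-65) = 457 - 1*(-1885) = 457 + 1885 = 2342)
1/F = 1/2342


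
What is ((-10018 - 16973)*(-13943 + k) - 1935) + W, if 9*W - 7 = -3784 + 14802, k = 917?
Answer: 351584056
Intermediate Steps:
W = 1225 (W = 7/9 + (-3784 + 14802)/9 = 7/9 + (1/9)*11018 = 7/9 + 11018/9 = 1225)
((-10018 - 16973)*(-13943 + k) - 1935) + W = ((-10018 - 16973)*(-13943 + 917) - 1935) + 1225 = (-26991*(-13026) - 1935) + 1225 = (351584766 - 1935) + 1225 = 351582831 + 1225 = 351584056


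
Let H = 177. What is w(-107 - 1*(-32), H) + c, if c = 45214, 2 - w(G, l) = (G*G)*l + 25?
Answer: -950434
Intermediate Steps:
w(G, l) = -23 - l*G**2 (w(G, l) = 2 - ((G*G)*l + 25) = 2 - (G**2*l + 25) = 2 - (l*G**2 + 25) = 2 - (25 + l*G**2) = 2 + (-25 - l*G**2) = -23 - l*G**2)
w(-107 - 1*(-32), H) + c = (-23 - 1*177*(-107 - 1*(-32))**2) + 45214 = (-23 - 1*177*(-107 + 32)**2) + 45214 = (-23 - 1*177*(-75)**2) + 45214 = (-23 - 1*177*5625) + 45214 = (-23 - 995625) + 45214 = -995648 + 45214 = -950434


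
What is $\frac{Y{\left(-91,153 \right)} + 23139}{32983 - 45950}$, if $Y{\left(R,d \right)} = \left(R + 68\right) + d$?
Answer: $- \frac{23269}{12967} \approx -1.7945$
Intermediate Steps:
$Y{\left(R,d \right)} = 68 + R + d$ ($Y{\left(R,d \right)} = \left(68 + R\right) + d = 68 + R + d$)
$\frac{Y{\left(-91,153 \right)} + 23139}{32983 - 45950} = \frac{\left(68 - 91 + 153\right) + 23139}{32983 - 45950} = \frac{130 + 23139}{-12967} = 23269 \left(- \frac{1}{12967}\right) = - \frac{23269}{12967}$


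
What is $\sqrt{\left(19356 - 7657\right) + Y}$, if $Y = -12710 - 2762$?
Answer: $7 i \sqrt{77} \approx 61.425 i$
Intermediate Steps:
$Y = -15472$ ($Y = -12710 - 2762 = -15472$)
$\sqrt{\left(19356 - 7657\right) + Y} = \sqrt{\left(19356 - 7657\right) - 15472} = \sqrt{11699 - 15472} = \sqrt{-3773} = 7 i \sqrt{77}$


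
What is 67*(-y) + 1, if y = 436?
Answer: -29211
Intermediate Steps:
67*(-y) + 1 = 67*(-1*436) + 1 = 67*(-436) + 1 = -29212 + 1 = -29211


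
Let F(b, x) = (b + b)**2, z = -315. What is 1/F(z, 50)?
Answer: 1/396900 ≈ 2.5195e-6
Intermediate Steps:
F(b, x) = 4*b**2 (F(b, x) = (2*b)**2 = 4*b**2)
1/F(z, 50) = 1/(4*(-315)**2) = 1/(4*99225) = 1/396900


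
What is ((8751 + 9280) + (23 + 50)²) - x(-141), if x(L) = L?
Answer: 23501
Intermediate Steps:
((8751 + 9280) + (23 + 50)²) - x(-141) = ((8751 + 9280) + (23 + 50)²) - 1*(-141) = (18031 + 73²) + 141 = (18031 + 5329) + 141 = 23360 + 141 = 23501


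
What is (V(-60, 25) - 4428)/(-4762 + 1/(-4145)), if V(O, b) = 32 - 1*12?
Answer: 18271160/19738491 ≈ 0.92566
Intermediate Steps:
V(O, b) = 20 (V(O, b) = 32 - 12 = 20)
(V(-60, 25) - 4428)/(-4762 + 1/(-4145)) = (20 - 4428)/(-4762 + 1/(-4145)) = -4408/(-4762 - 1/4145) = -4408/(-19738491/4145) = -4408*(-4145/19738491) = 18271160/19738491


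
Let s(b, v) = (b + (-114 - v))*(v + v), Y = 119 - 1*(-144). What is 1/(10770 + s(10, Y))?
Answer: -1/182272 ≈ -5.4863e-6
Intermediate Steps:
Y = 263 (Y = 119 + 144 = 263)
s(b, v) = 2*v*(-114 + b - v) (s(b, v) = (-114 + b - v)*(2*v) = 2*v*(-114 + b - v))
1/(10770 + s(10, Y)) = 1/(10770 + 2*263*(-114 + 10 - 1*263)) = 1/(10770 + 2*263*(-114 + 10 - 263)) = 1/(10770 + 2*263*(-367)) = 1/(10770 - 193042) = 1/(-182272) = -1/182272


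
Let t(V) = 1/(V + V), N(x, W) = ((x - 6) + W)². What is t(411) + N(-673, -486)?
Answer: 1115638951/822 ≈ 1.3572e+6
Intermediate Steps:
N(x, W) = (-6 + W + x)² (N(x, W) = ((-6 + x) + W)² = (-6 + W + x)²)
t(V) = 1/(2*V)
t(411) + N(-673, -486) = (½)/411 + (-6 - 486 - 673)² = (½)*(1/411) + (-1165)² = 1/822 + 1357225 = 1115638951/822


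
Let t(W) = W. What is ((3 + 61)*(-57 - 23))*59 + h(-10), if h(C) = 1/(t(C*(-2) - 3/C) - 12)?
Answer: -25072630/83 ≈ -3.0208e+5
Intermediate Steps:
h(C) = 1/(-12 - 3/C - 2*C) (h(C) = 1/((C*(-2) - 3/C) - 12) = 1/((-2*C - 3/C) - 12) = 1/((-3/C - 2*C) - 12) = 1/(-12 - 3/C - 2*C))
((3 + 61)*(-57 - 23))*59 + h(-10) = ((3 + 61)*(-57 - 23))*59 - 1*(-10)/(3 + 2*(-10)*(6 - 10)) = (64*(-80))*59 - 1*(-10)/(3 + 2*(-10)*(-4)) = -5120*59 - 1*(-10)/(3 + 80) = -302080 - 1*(-10)/83 = -302080 - 1*(-10)*1/83 = -302080 + 10/83 = -25072630/83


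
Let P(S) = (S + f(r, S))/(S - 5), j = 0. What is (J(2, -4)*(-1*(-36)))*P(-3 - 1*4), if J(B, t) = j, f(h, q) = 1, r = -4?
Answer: 0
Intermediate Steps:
J(B, t) = 0
P(S) = (1 + S)/(-5 + S) (P(S) = (S + 1)/(S - 5) = (1 + S)/(-5 + S))
(J(2, -4)*(-1*(-36)))*P(-3 - 1*4) = (0*(-1*(-36)))*((1 + (-3 - 1*4))/(-5 + (-3 - 1*4))) = (0*36)*((1 + (-3 - 4))/(-5 + (-3 - 4))) = 0*((1 - 7)/(-5 - 7)) = 0*(-6/(-12)) = 0*(-1/12*(-6)) = 0*(1/2) = 0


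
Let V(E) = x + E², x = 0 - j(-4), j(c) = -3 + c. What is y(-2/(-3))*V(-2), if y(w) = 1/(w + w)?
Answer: 33/4 ≈ 8.2500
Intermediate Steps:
y(w) = 1/(2*w)
x = 7 (x = 0 - (-3 - 4) = 0 - 1*(-7) = 0 + 7 = 7)
V(E) = 7 + E²
y(-2/(-3))*V(-2) = (1/(2*((-2/(-3)))))*(7 + (-2)²) = (1/(2*((-2*(-⅓)))))*(7 + 4) = (1/(2*(⅔)))*11 = ((½)*(3/2))*11 = (¾)*11 = 33/4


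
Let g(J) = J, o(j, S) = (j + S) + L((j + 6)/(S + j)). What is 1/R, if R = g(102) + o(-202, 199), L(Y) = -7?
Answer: 1/92 ≈ 0.010870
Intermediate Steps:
o(j, S) = -7 + S + j (o(j, S) = (j + S) - 7 = (S + j) - 7 = -7 + S + j)
R = 92 (R = 102 + (-7 + 199 - 202) = 102 - 10 = 92)
1/R = 1/92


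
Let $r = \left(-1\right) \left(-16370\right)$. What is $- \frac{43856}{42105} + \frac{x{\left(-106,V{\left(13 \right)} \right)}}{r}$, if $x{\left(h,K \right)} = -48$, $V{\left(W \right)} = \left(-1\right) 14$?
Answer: $- \frac{71994376}{68925885} \approx -1.0445$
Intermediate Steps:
$V{\left(W \right)} = -14$
$r = 16370$
$- \frac{43856}{42105} + \frac{x{\left(-106,V{\left(13 \right)} \right)}}{r} = - \frac{43856}{42105} - \frac{48}{16370} = \left(-43856\right) \frac{1}{42105} - \frac{24}{8185} = - \frac{43856}{42105} - \frac{24}{8185} = - \frac{71994376}{68925885}$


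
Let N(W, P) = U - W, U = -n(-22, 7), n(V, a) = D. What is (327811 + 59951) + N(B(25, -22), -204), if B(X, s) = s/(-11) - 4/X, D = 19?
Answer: 9693529/25 ≈ 3.8774e+5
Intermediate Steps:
n(V, a) = 19
B(X, s) = -4/X - s/11 (B(X, s) = s*(-1/11) - 4/X = -s/11 - 4/X = -4/X - s/11)
U = -19 (U = -1*19 = -19)
N(W, P) = -19 - W
(327811 + 59951) + N(B(25, -22), -204) = (327811 + 59951) + (-19 - (-4/25 - 1/11*(-22))) = 387762 + (-19 - (-4*1/25 + 2)) = 387762 + (-19 - (-4/25 + 2)) = 387762 + (-19 - 1*46/25) = 387762 + (-19 - 46/25) = 387762 - 521/25 = 9693529/25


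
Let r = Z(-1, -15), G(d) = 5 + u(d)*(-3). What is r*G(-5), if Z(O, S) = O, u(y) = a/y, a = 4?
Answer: -37/5 ≈ -7.4000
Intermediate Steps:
u(y) = 4/y
G(d) = 5 - 12/d (G(d) = 5 + (4/d)*(-3) = 5 - 12/d)
r = -1
r*G(-5) = -(5 - 12/(-5)) = -(5 - 12*(-1/5)) = -(5 + 12/5) = -1*37/5 = -37/5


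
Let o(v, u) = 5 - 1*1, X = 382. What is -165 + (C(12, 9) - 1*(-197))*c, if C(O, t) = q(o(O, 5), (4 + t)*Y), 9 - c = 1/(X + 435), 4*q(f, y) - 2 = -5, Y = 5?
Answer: 1308025/817 ≈ 1601.0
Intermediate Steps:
o(v, u) = 4 (o(v, u) = 5 - 1 = 4)
q(f, y) = -3/4 (q(f, y) = 1/2 + (1/4)*(-5) = 1/2 - 5/4 = -3/4)
c = 7352/817 (c = 9 - 1/(382 + 435) = 9 - 1/817 = 7352/817 ≈ 8.9988)
C(O, t) = -3/4
-165 + (C(12, 9) - 1*(-197))*c = -165 + (-3/4 - 1*(-197))*(7352/817) = -165 + (-3/4 + 197)*(7352/817) = -165 + (785/4)*(7352/817) = -165 + 1442830/817 = 1308025/817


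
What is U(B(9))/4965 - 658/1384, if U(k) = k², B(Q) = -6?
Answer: -536191/1145260 ≈ -0.46818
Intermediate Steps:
U(B(9))/4965 - 658/1384 = (-6)²/4965 - 658/1384 = 36*(1/4965) - 658*1/1384 = 12/1655 - 329/692 = -536191/1145260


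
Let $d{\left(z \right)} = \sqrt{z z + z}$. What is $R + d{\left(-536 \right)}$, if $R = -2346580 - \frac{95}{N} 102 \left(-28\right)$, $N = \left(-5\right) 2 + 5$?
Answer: $-2400844 + 2 \sqrt{71690} \approx -2.4003 \cdot 10^{6}$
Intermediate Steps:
$N = -5$ ($N = -10 + 5 = -5$)
$d{\left(z \right)} = \sqrt{z + z^{2}}$ ($d{\left(z \right)} = \sqrt{z^{2} + z} = \sqrt{z + z^{2}}$)
$R = -2400844$ ($R = -2346580 - \frac{95}{-5} \cdot 102 \left(-28\right) = -2346580 - 95 \left(- \frac{1}{5}\right) 102 \left(-28\right) = -2346580 - \left(-19\right) 102 \left(-28\right) = -2346580 - \left(-1938\right) \left(-28\right) = -2346580 - 54264 = -2400844$)
$R + d{\left(-536 \right)} = -2400844 + \sqrt{- 536 \left(1 - 536\right)} = -2400844 + \sqrt{\left(-536\right) \left(-535\right)} = -2400844 + \sqrt{286760} = -2400844 + 2 \sqrt{71690}$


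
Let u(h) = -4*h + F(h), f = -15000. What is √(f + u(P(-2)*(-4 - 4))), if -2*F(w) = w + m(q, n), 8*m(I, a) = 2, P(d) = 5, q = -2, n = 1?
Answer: I*√237122/4 ≈ 121.74*I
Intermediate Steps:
m(I, a) = ¼ (m(I, a) = (⅛)*2 = ¼)
F(w) = -⅛ - w/2 (F(w) = -(w + ¼)/2 = -(¼ + w)/2 = -⅛ - w/2)
u(h) = -⅛ - 9*h/2 (u(h) = -4*h + (-⅛ - h/2) = -⅛ - 9*h/2)
√(f + u(P(-2)*(-4 - 4))) = √(-15000 + (-⅛ - 45*(-4 - 4)/2)) = √(-15000 + (-⅛ - 45*(-8)/2)) = √(-15000 + (-⅛ - 9/2*(-40))) = √(-15000 + (-⅛ + 180)) = √(-15000 + 1439/8) = √(-118561/8) = I*√237122/4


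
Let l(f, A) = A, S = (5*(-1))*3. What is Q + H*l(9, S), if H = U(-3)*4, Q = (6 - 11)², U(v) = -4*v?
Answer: -695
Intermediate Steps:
S = -15 (S = -5*3 = -15)
Q = 25 (Q = (-5)² = 25)
H = 48 (H = -4*(-3)*4 = 12*4 = 48)
Q + H*l(9, S) = 25 + 48*(-15) = 25 - 720 = -695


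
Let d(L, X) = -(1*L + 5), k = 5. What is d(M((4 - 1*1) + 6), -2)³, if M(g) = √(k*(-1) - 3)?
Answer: -5 - 134*I*√2 ≈ -5.0 - 189.5*I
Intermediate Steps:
M(g) = 2*I*√2 (M(g) = √(5*(-1) - 3) = √(-5 - 3) = √(-8) = 2*I*√2)
d(L, X) = -5 - L (d(L, X) = -(L + 5) = -(5 + L) = -5 - L)
d(M((4 - 1*1) + 6), -2)³ = (-5 - 2*I*√2)³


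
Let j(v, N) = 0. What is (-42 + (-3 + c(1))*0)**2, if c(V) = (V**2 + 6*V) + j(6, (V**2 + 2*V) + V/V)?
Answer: 1764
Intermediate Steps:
c(V) = V**2 + 6*V (c(V) = (V**2 + 6*V) + 0 = V**2 + 6*V)
(-42 + (-3 + c(1))*0)**2 = (-42 + (-3 + 1*(6 + 1))*0)**2 = (-42 + (-3 + 1*7)*0)**2 = (-42 + (-3 + 7)*0)**2 = (-42 + 4*0)**2 = (-42 + 0)**2 = (-42)**2 = 1764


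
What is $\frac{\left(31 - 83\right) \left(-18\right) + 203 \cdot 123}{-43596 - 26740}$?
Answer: $- \frac{165}{448} \approx -0.3683$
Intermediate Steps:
$\frac{\left(31 - 83\right) \left(-18\right) + 203 \cdot 123}{-43596 - 26740} = \frac{\left(-52\right) \left(-18\right) + 24969}{-70336} = \left(936 + 24969\right) \left(- \frac{1}{70336}\right) = 25905 \left(- \frac{1}{70336}\right) = - \frac{165}{448}$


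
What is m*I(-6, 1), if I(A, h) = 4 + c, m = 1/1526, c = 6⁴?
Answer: 650/763 ≈ 0.85190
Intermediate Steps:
c = 1296
m = 1/1526 ≈ 0.00065531
I(A, h) = 1300 (I(A, h) = 4 + 1296 = 1300)
m*I(-6, 1) = (1/1526)*1300 = 650/763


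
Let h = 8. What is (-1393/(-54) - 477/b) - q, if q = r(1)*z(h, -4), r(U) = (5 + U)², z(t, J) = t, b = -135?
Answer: -69841/270 ≈ -258.67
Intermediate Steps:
q = 288 (q = (5 + 1)²*8 = 6²*8 = 36*8 = 288)
(-1393/(-54) - 477/b) - q = (-1393/(-54) - 477/(-135)) - 1*288 = (-1393*(-1/54) - 477*(-1/135)) - 288 = (1393/54 + 53/15) - 288 = 7919/270 - 288 = -69841/270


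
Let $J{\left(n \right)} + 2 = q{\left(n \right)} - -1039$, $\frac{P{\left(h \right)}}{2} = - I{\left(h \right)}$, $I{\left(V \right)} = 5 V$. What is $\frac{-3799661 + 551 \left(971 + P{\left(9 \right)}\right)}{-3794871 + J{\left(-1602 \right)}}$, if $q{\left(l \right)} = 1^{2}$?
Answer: $\frac{3314230}{3793833} \approx 0.87358$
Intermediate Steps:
$P{\left(h \right)} = - 10 h$ ($P{\left(h \right)} = 2 \left(- 5 h\right) = - 10 h$)
$q{\left(l \right)} = 1$
$J{\left(n \right)} = 1038$ ($J{\left(n \right)} = -2 + \left(1 - -1039\right) = -2 + \left(1 + 1039\right) = -2 + 1040 = 1038$)
$\frac{-3799661 + 551 \left(971 + P{\left(9 \right)}\right)}{-3794871 + J{\left(-1602 \right)}} = \frac{-3799661 + 551 \left(971 - 90\right)}{-3794871 + 1038} = \frac{-3799661 + 551 \left(971 - 90\right)}{-3793833} = \left(-3799661 + 551 \cdot 881\right) \left(- \frac{1}{3793833}\right) = \left(-3799661 + 485431\right) \left(- \frac{1}{3793833}\right) = \left(-3314230\right) \left(- \frac{1}{3793833}\right) = \frac{3314230}{3793833}$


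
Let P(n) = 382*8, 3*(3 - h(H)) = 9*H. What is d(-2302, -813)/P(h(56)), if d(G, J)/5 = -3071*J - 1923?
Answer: 779625/191 ≈ 4081.8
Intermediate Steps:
d(G, J) = -9615 - 15355*J (d(G, J) = 5*(-3071*J - 1923) = 5*(-1923 - 3071*J) = -9615 - 15355*J)
h(H) = 3 - 3*H
P(n) = 3056
d(-2302, -813)/P(h(56)) = (-9615 - 15355*(-813))/3056 = (-9615 + 12483615)*(1/3056) = 12474000*(1/3056) = 779625/191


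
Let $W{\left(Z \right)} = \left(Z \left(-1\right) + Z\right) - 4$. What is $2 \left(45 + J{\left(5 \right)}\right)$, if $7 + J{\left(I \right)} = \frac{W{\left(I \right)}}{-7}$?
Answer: $\frac{540}{7} \approx 77.143$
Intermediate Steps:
$W{\left(Z \right)} = -4$ ($W{\left(Z \right)} = \left(- Z + Z\right) - 4 = 0 - 4 = -4$)
$J{\left(I \right)} = - \frac{45}{7}$ ($J{\left(I \right)} = -7 - \frac{4}{-7} = -7 - - \frac{4}{7} = -7 + \frac{4}{7} = - \frac{45}{7}$)
$2 \left(45 + J{\left(5 \right)}\right) = 2 \left(45 - \frac{45}{7}\right) = 2 \cdot \frac{270}{7} = \frac{540}{7}$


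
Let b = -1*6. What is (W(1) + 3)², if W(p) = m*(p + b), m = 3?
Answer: 144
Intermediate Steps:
b = -6
W(p) = -18 + 3*p (W(p) = 3*(p - 6) = 3*(-6 + p) = -18 + 3*p)
(W(1) + 3)² = ((-18 + 3*1) + 3)² = ((-18 + 3) + 3)² = (-15 + 3)² = (-12)² = 144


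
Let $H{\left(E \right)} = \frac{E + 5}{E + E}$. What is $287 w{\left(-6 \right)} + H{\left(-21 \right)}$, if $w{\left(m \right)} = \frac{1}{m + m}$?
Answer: $- \frac{659}{28} \approx -23.536$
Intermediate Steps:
$H{\left(E \right)} = \frac{5 + E}{2 E}$
$w{\left(m \right)} = \frac{1}{2 m}$
$287 w{\left(-6 \right)} + H{\left(-21 \right)} = 287 \frac{1}{2 \left(-6\right)} + \frac{5 - 21}{2 \left(-21\right)} = 287 \cdot \frac{1}{2} \left(- \frac{1}{6}\right) + \frac{1}{2} \left(- \frac{1}{21}\right) \left(-16\right) = 287 \left(- \frac{1}{12}\right) + \frac{8}{21} = - \frac{287}{12} + \frac{8}{21} = - \frac{659}{28}$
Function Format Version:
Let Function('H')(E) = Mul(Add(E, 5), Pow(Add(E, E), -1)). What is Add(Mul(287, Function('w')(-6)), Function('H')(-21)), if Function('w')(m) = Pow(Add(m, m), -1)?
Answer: Rational(-659, 28) ≈ -23.536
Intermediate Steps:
Function('H')(E) = Mul(Rational(1, 2), Pow(E, -1), Add(5, E)) (Function('H')(E) = Mul(Add(5, E), Pow(Mul(2, E), -1)) = Mul(Add(5, E), Mul(Rational(1, 2), Pow(E, -1))) = Mul(Rational(1, 2), Pow(E, -1), Add(5, E)))
Function('w')(m) = Mul(Rational(1, 2), Pow(m, -1)) (Function('w')(m) = Pow(Mul(2, m), -1) = Mul(Rational(1, 2), Pow(m, -1)))
Add(Mul(287, Function('w')(-6)), Function('H')(-21)) = Add(Mul(287, Mul(Rational(1, 2), Pow(-6, -1))), Mul(Rational(1, 2), Pow(-21, -1), Add(5, -21))) = Add(Mul(287, Mul(Rational(1, 2), Rational(-1, 6))), Mul(Rational(1, 2), Rational(-1, 21), -16)) = Add(Mul(287, Rational(-1, 12)), Rational(8, 21)) = Add(Rational(-287, 12), Rational(8, 21)) = Rational(-659, 28)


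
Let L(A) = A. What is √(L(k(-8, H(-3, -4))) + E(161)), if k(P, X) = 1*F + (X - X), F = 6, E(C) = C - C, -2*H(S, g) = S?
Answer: √6 ≈ 2.4495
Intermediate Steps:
H(S, g) = -S/2
E(C) = 0
k(P, X) = 6 (k(P, X) = 1*6 + (X - X) = 6 + 0 = 6)
√(L(k(-8, H(-3, -4))) + E(161)) = √(6 + 0) = √6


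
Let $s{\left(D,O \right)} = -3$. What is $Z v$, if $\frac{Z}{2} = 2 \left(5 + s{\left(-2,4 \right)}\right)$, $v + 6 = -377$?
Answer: $-3064$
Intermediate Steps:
$v = -383$ ($v = -6 - 377 = -383$)
$Z = 8$ ($Z = 2 \cdot 2 \left(5 - 3\right) = 2 \cdot 2 \cdot 2 = 2 \cdot 4 = 8$)
$Z v = 8 \left(-383\right) = -3064$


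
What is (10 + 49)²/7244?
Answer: 3481/7244 ≈ 0.48054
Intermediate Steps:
(10 + 49)²/7244 = 59²*(1/7244) = 3481*(1/7244) = 3481/7244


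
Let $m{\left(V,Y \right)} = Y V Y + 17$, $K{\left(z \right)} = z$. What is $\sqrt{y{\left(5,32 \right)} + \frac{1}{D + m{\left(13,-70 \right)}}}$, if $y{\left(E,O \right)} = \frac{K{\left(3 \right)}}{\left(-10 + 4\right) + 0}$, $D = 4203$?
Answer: $\frac{i \sqrt{144155955}}{16980} \approx 0.7071 i$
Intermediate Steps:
$y{\left(E,O \right)} = - \frac{1}{2}$ ($y{\left(E,O \right)} = \frac{3}{\left(-10 + 4\right) + 0} = \frac{3}{-6 + 0} = \frac{3}{-6} = 3 \left(- \frac{1}{6}\right) = - \frac{1}{2}$)
$m{\left(V,Y \right)} = 17 + V Y^{2}$ ($m{\left(V,Y \right)} = V Y Y + 17 = V Y^{2} + 17 = 17 + V Y^{2}$)
$\sqrt{y{\left(5,32 \right)} + \frac{1}{D + m{\left(13,-70 \right)}}} = \sqrt{- \frac{1}{2} + \frac{1}{4203 + \left(17 + 13 \left(-70\right)^{2}\right)}} = \sqrt{- \frac{1}{2} + \frac{1}{4203 + \left(17 + 13 \cdot 4900\right)}} = \sqrt{- \frac{1}{2} + \frac{1}{4203 + \left(17 + 63700\right)}} = \sqrt{- \frac{1}{2} + \frac{1}{4203 + 63717}} = \sqrt{- \frac{1}{2} + \frac{1}{67920}} = \sqrt{- \frac{33959}{67920}} = \frac{i \sqrt{144155955}}{16980}$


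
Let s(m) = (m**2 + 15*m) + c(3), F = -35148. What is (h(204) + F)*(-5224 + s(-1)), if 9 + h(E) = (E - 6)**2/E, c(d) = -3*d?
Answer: 3118827294/17 ≈ 1.8346e+8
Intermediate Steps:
h(E) = -9 + (-6 + E)**2/E (h(E) = -9 + (E - 6)**2/E = -9 + (-6 + E)**2/E)
s(m) = -9 + m**2 + 15*m (s(m) = (m**2 + 15*m) - 3*3 = (m**2 + 15*m) - 9 = -9 + m**2 + 15*m)
(h(204) + F)*(-5224 + s(-1)) = ((-9 + (-6 + 204)**2/204) - 35148)*(-5224 + (-9 + (-1)**2 + 15*(-1))) = ((-9 + (1/204)*198**2) - 35148)*(-5224 + (-9 + 1 - 15)) = ((-9 + (1/204)*39204) - 35148)*(-5224 - 23) = ((-9 + 3267/17) - 35148)*(-5247) = (3114/17 - 35148)*(-5247) = -594402/17*(-5247) = 3118827294/17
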